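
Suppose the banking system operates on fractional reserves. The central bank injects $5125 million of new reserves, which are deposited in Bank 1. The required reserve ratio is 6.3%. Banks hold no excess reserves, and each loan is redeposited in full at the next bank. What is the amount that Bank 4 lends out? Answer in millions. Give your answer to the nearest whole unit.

$3951 million

Each bank lends a fraction (1 − rr) = 0.9370 of the deposit it receives, so Bank 4 receives 5125·0.9370^3 and lends 5125·0.9370^4 ≈ 3950.5015 million.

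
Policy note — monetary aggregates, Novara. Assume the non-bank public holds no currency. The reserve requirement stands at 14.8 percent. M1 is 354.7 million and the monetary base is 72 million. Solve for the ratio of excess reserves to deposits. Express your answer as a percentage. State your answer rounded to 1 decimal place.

Using m = M/MB = 354.7/72 ≈ 4.926389. Since m = (1 + c)/(c + rr + e), the denominator satisfies c + rr + e = (1 + c)/m = (1 + 0) / 4.926389 ≈ 0.202988.
With c = 0 and rr = 0.148, the ratio of excess reserves to deposits is 0.202988 − 0 − 0.148 = 0.054988.

5.5%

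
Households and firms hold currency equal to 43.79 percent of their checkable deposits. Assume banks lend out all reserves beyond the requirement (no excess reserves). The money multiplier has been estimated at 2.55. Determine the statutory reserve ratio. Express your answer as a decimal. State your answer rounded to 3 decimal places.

0.126

Using m = 2.55. Since m = (1 + c)/(c + rr + e), the denominator satisfies c + rr + e = (1 + c)/m = (1 + 0.4379) / 2.55 ≈ 0.563882.
With c = 0.4379 and e = 0, the statutory reserve ratio is 0.563882 − 0.4379 − 0 = 0.125982.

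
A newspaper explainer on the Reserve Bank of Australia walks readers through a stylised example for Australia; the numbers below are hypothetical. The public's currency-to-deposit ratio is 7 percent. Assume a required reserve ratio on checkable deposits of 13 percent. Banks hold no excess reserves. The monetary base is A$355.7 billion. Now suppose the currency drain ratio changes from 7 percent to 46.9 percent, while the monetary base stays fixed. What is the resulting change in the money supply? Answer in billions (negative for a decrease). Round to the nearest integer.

Initially m₁ = (1 + 0.07) / (0.13 + 0.07) = 5.35, so M₁ = 5.35 × 355.7 = 1902.995 billion.
After the change m₂ = (1 + 0.469) / (0.13 + 0.469) ≈ 2.4524, so M₂ = 2.4524 × 355.7 ≈ 872.3187 billion.
ΔM = M₂ − M₁ = 872.3187 − 1902.995 = -1030.6763 billion.

-1031 billion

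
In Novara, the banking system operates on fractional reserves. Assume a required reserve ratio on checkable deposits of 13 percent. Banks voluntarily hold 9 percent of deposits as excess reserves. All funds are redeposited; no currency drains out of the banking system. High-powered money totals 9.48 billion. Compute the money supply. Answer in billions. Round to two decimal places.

The money multiplier is m = 1 / (rr + e) = 1 / (0.13 + 0.09) ≈ 4.5455.
So M = m × MB = 4.5455 × 9.48 ≈ 43.0913 billion.

43.09 billion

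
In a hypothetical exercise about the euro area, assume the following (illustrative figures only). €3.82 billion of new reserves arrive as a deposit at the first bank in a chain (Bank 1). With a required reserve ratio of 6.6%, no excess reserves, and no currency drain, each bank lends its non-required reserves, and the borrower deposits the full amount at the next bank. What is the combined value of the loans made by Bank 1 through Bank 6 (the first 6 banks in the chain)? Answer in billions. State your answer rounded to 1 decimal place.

Bank i lends (1 − rr)^i of the original deposit: Bank 1 lends 3.82·0.9340 ≈ 3.5679, Bank 2 lends 3.82·0.9340² ≈ 3.3324, and so on.
Summing a geometric series: total = 3.82·[0.9340·(1 − 0.9340^6) / (1 − 0.9340)] ≈ 18.1709 billion.

€18.2 billion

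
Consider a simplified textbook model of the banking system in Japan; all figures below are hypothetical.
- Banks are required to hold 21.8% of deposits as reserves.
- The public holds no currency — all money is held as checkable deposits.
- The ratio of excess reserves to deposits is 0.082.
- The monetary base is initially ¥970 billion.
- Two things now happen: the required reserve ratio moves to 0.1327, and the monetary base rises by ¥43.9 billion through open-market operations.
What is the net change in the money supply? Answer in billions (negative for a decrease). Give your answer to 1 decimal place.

¥1489.1 billion

Before: m₁ = 1 / (0.218 + 0.082) ≈ 3.333333, MB₁ = 970, so M₁ = 3.333333 × 970 ≈ 3233.333 billion.
After: m₂ = 1 / (0.1327 + 0.082) ≈ 4.657662, MB₂ = 970 + 43.9 = 1013.9, so M₂ = 4.657662 × 1013.9 ≈ 4722.4035 billion.
ΔM = M₂ − M₁ = 4722.4035 − 3233.333 = 1489.0705 billion.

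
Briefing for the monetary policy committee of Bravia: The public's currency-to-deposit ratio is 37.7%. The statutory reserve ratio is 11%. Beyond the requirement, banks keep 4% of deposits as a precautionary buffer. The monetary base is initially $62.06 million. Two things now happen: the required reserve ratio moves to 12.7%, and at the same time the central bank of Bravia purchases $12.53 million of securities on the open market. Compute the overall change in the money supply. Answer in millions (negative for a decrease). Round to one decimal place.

Before: m₁ = (1 + 0.377) / (0.11 + 0.04 + 0.377) ≈ 2.6129, MB₁ = 62.06, so M₁ = 2.6129 × 62.06 ≈ 162.1566 million.
After: m₂ = (1 + 0.377) / (0.127 + 0.04 + 0.377) ≈ 2.5312, MB₂ = 62.06 + 12.53 = 74.59, so M₂ = 2.5312 × 74.59 ≈ 188.8022 million.
ΔM = M₂ − M₁ = 188.8022 − 162.1566 = 26.6456 million.

$26.6 million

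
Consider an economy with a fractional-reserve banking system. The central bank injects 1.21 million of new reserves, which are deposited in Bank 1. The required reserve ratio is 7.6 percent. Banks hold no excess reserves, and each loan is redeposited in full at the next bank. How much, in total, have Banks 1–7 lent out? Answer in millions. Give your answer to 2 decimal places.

Bank i lends (1 − rr)^i of the original deposit: Bank 1 lends 1.21·0.9240 ≈ 1.1180, Bank 2 lends 1.21·0.9240² ≈ 1.0331, and so on.
Summing a geometric series: total = 1.21·[0.9240·(1 − 0.9240^7) / (1 − 0.9240)] ≈ 6.2515 million.

6.25 million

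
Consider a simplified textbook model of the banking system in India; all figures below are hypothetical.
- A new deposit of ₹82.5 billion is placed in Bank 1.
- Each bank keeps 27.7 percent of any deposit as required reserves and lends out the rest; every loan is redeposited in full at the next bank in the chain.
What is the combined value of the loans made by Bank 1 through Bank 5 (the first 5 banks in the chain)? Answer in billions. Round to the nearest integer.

₹173 billion

Bank i lends (1 − rr)^i of the original deposit: Bank 1 lends 82.5·0.7230 = 59.6475, Bank 2 lends 82.5·0.7230² ≈ 43.1251, and so on.
Summing a geometric series: total = 82.5·[0.7230·(1 − 0.7230^5) / (1 − 0.7230)] ≈ 172.7933 billion.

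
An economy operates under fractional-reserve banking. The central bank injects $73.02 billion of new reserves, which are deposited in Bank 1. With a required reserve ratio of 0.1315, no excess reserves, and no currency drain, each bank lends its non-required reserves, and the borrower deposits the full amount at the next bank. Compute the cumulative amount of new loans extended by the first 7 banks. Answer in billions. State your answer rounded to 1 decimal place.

Bank i lends (1 − rr)^i of the original deposit: Bank 1 lends 73.02·0.8685 ≈ 63.4179, Bank 2 lends 73.02·0.8685² ≈ 55.0784, and so on.
Summing a geometric series: total = 73.02·[0.8685·(1 − 0.8685^7) / (1 − 0.8685)] ≈ 302.5128 billion.

$302.5 billion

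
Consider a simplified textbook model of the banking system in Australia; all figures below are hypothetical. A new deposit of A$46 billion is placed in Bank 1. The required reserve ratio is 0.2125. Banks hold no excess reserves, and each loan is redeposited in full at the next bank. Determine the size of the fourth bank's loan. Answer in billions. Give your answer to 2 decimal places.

A$17.69 billion

Each bank lends a fraction (1 − rr) = 0.7875 of the deposit it receives, so Bank 4 receives 46·0.7875^3 and lends 46·0.7875^4 ≈ 17.6913 billion.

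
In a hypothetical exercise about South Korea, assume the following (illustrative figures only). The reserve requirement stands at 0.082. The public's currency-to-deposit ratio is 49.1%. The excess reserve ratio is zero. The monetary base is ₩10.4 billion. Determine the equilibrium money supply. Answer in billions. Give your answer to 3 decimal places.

₩27.062 billion

The money multiplier is m = (1 + c) / (rr + c) = (1 + 0.491) / (0.082 + 0.491) ≈ 2.602094.
So M = m × MB = 2.602094 × 10.4 ≈ 27.0618 billion.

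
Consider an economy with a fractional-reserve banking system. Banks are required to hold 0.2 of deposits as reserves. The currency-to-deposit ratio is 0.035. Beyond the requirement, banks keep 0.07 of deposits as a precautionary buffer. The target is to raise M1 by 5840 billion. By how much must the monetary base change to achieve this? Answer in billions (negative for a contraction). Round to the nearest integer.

The money multiplier is m = (1 + c) / (rr + e + c) = (1 + 0.035) / (0.2 + 0.07 + 0.035) ≈ 3.39344.
ΔMB = ΔM / m = (+5840) / 3.39344 ≈ 1720.9675 billion.

1721 billion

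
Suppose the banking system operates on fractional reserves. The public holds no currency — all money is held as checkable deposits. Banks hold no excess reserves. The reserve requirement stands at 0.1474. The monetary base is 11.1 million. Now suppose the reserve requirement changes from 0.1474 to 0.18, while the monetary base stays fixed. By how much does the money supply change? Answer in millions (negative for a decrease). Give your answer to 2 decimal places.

-13.64 million

Initially m₁ = 1 / (0.1474) ≈ 6.78426, so M₁ = 6.78426 × 11.1 ≈ 75.3053 million.
After the change m₂ = 1 / (0.18) ≈ 5.55556, so M₂ = 5.55556 × 11.1 ≈ 61.6667 million.
ΔM = M₂ − M₁ = 61.6667 − 75.3053 = -13.6386 million.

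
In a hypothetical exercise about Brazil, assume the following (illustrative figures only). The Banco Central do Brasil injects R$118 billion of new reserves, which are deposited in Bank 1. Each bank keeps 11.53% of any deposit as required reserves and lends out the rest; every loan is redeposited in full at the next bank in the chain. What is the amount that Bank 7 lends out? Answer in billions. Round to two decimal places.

R$50.06 billion

Each bank lends a fraction (1 − rr) = 0.8847 of the deposit it receives, so Bank 7 receives 118·0.8847^6 and lends 118·0.8847^7 ≈ 50.0558 billion.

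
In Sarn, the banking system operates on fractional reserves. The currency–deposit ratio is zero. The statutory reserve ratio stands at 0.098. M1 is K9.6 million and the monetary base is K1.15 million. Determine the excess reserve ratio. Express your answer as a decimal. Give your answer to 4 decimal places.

Using m = M/MB = 9.6/1.15 ≈ 8.347826. Since m = (1 + c)/(c + rr + e), the denominator satisfies c + rr + e = (1 + c)/m = (1 + 0) / 8.347826 ≈ 0.119792.
With c = 0 and rr = 0.098, the excess reserve ratio is 0.119792 − 0 − 0.098 = 0.021792.

0.0218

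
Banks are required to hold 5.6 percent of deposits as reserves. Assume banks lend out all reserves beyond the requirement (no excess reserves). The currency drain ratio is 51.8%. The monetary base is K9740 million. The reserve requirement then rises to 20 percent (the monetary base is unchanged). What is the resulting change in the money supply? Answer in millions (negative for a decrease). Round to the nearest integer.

-5166 million

Initially m₁ = (1 + 0.518) / (0.056 + 0.518) ≈ 2.64460, so M₁ = 2.64460 × 9740 = 25758.404 million.
After the change m₂ = (1 + 0.518) / (0.2 + 0.518) ≈ 2.11421, so M₂ = 2.11421 × 9740 = 20592.4054 million.
ΔM = M₂ − M₁ = 20592.4054 − 25758.404 = -5165.9986 million.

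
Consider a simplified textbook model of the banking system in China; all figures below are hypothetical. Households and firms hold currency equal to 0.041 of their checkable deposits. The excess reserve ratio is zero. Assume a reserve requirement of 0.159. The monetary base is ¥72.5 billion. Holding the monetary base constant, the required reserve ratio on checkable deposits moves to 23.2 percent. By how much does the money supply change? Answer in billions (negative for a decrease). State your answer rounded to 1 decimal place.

-100.9 billion

Initially m₁ = (1 + 0.041) / (0.159 + 0.041) = 5.2050, so M₁ = 5.2050 × 72.5 = 377.3625 billion.
After the change m₂ = (1 + 0.041) / (0.232 + 0.041) ≈ 3.8132, so M₂ = 3.8132 × 72.5 = 276.457 billion.
ΔM = M₂ − M₁ = 276.457 − 377.3625 = -100.9055 billion.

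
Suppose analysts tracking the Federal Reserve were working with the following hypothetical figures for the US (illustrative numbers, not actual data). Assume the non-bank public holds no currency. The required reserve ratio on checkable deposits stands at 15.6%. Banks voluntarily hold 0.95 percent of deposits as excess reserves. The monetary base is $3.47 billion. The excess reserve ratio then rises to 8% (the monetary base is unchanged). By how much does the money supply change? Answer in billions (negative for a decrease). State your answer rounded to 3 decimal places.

-6.263 billion

Initially m₁ = 1 / (0.156 + 0.0095) ≈ 6.04230, so M₁ = 6.04230 × 3.47 ≈ 20.9668 billion.
After the change m₂ = 1 / (0.156 + 0.08) ≈ 4.23729, so M₂ = 4.23729 × 3.47 ≈ 14.7034 billion.
ΔM = M₂ − M₁ = 14.7034 − 20.9668 = -6.2634 billion.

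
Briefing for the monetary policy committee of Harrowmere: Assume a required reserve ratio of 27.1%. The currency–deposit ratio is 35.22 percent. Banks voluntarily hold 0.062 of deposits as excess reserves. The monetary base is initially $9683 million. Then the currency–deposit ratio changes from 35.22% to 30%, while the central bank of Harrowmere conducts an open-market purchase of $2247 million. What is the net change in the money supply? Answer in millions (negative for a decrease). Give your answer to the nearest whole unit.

Before: m₁ = (1 + 0.3522) / (0.271 + 0.062 + 0.3522) ≈ 1.973438, MB₁ = 9683, so M₁ = 1.973438 × 9683 ≈ 19108.8002 million.
After: m₂ = (1 + 0.3) / (0.271 + 0.062 + 0.3) ≈ 2.053712, MB₂ = 9683 + 2247 = 11930, so M₂ = 2.053712 × 11930 ≈ 24500.7842 million.
ΔM = M₂ − M₁ = 24500.7842 − 19108.8002 = 5391.984 million.

$5392 million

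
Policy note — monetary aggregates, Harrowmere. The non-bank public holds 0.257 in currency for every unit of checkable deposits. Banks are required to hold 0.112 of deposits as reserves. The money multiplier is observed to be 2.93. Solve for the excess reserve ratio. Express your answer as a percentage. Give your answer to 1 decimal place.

Using m = 2.93. Since m = (1 + c)/(c + rr + e), the denominator satisfies c + rr + e = (1 + c)/m = (1 + 0.257) / 2.93 ≈ 0.429010.
With c = 0.257 and rr = 0.112, the excess reserve ratio is 0.429010 − 0.257 − 0.112 = 0.06001.

6.0%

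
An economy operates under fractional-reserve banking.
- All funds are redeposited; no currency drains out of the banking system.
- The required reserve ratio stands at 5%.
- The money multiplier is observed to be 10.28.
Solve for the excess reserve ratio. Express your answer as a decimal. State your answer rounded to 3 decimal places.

0.047

Using m = 10.28. Since m = (1 + c)/(c + rr + e), the denominator satisfies c + rr + e = (1 + c)/m = (1 + 0) / 10.28 ≈ 0.097276.
With c = 0 and rr = 0.05, the excess reserve ratio is 0.097276 − 0 − 0.05 = 0.047276.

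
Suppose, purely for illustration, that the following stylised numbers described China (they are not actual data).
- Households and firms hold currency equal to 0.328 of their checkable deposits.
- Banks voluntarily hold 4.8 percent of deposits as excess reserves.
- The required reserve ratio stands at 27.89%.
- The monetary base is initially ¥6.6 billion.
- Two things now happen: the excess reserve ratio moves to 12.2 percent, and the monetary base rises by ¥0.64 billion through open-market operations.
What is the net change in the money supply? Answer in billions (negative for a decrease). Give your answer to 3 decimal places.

Before: m₁ = (1 + 0.328) / (0.2789 + 0.048 + 0.328) ≈ 2.02779, MB₁ = 6.6, so M₁ = 2.02779 × 6.6 ≈ 13.3834 billion.
After: m₂ = (1 + 0.328) / (0.2789 + 0.122 + 0.328) ≈ 1.82192, MB₂ = 6.6 + 0.64 = 7.24, so M₂ = 1.82192 × 7.24 ≈ 13.1907 billion.
ΔM = M₂ − M₁ = 13.1907 − 13.3834 = -0.1927 billion.

-0.193 billion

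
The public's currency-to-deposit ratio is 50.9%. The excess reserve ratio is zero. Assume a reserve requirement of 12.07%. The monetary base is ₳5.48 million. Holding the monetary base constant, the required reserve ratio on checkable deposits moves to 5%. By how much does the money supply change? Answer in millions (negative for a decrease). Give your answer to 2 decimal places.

₳1.66 million

Initially m₁ = (1 + 0.509) / (0.1207 + 0.509) ≈ 2.3964, so M₁ = 2.3964 × 5.48 ≈ 13.1323 million.
After the change m₂ = (1 + 0.509) / (0.05 + 0.509) ≈ 2.6995, so M₂ = 2.6995 × 5.48 ≈ 14.7933 million.
ΔM = M₂ − M₁ = 14.7933 − 13.1323 = 1.661 million.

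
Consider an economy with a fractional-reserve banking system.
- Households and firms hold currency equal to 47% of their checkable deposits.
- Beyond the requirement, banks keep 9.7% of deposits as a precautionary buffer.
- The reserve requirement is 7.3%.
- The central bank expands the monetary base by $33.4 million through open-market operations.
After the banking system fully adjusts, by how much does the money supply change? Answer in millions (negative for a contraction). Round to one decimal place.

The money multiplier is m = (1 + c) / (rr + e + c) = (1 + 0.47) / (0.073 + 0.097 + 0.47) ≈ 2.2969.
The purchase adds 33.4 million of base, so ΔM = m × ΔMB = 2.2969 × (+33.4) ≈ 76.7165 million.

$76.7 million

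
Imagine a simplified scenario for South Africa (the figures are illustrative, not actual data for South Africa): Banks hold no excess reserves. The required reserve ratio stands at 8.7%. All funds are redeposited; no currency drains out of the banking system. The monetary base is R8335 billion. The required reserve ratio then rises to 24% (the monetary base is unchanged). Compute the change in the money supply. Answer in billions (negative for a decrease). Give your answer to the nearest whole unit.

-61075 billion

Initially m₁ = 1 / (0.087) ≈ 11.49425, so M₁ = 11.49425 × 8335 ≈ 95804.5737 billion.
After the change m₂ = 1 / (0.24) ≈ 4.16667, so M₂ = 4.16667 × 8335 ≈ 34729.1944 billion.
ΔM = M₂ − M₁ = 34729.1944 − 95804.5737 = -61075.3793 billion.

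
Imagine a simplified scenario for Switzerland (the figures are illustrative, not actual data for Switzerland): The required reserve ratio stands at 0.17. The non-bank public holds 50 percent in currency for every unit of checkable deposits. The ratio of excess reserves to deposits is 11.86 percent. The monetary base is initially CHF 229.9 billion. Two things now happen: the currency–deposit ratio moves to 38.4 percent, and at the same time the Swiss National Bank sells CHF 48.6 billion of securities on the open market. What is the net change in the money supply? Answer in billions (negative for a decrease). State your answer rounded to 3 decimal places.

-64.235 billion

Before: m₁ = (1 + 0.5) / (0.17 + 0.1186 + 0.5) ≈ 1.9021050, MB₁ = 229.9, so M₁ = 1.9021050 × 229.9 ≈ 437.2939 billion.
After: m₂ = (1 + 0.384) / (0.17 + 0.1186 + 0.384) ≈ 2.0576866, MB₂ = 229.9 − 48.6 = 181.3, so M₂ = 2.0576866 × 181.3 ≈ 373.0586 billion.
ΔM = M₂ − M₁ = 373.0586 − 437.2939 = -64.2353 billion.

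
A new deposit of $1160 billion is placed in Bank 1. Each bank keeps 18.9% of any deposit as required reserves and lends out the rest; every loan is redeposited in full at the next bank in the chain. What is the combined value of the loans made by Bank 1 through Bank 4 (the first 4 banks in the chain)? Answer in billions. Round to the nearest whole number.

$2824 billion

Bank i lends (1 − rr)^i of the original deposit: Bank 1 lends 1160·0.8110 = 940.7600, Bank 2 lends 1160·0.8110² ≈ 762.9564, and so on.
Summing a geometric series: total = 1160·[0.8110·(1 − 0.8110^4) / (1 − 0.8110)] ≈ 2824.2864 billion.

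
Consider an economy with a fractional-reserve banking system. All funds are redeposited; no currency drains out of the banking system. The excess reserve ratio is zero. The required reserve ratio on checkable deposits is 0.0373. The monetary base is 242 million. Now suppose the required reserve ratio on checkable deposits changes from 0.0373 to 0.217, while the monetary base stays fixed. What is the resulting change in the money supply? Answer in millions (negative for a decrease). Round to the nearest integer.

Initially m₁ = 1 / (0.0373) ≈ 26.8097, so M₁ = 26.8097 × 242 = 6487.9474 million.
After the change m₂ = 1 / (0.217) ≈ 4.6083, so M₂ = 4.6083 × 242 = 1115.2086 million.
ΔM = M₂ − M₁ = 1115.2086 − 6487.9474 = -5372.7388 million.

-5373 million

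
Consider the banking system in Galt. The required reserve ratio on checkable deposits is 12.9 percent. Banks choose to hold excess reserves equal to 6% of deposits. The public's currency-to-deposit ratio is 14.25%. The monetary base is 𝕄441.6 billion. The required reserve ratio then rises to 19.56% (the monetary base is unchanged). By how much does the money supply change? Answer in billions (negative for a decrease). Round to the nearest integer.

-255 billion

Initially m₁ = (1 + 0.1425) / (0.129 + 0.06 + 0.1425) ≈ 3.4465, so M₁ = 3.4465 × 441.6 = 1521.9744 billion.
After the change m₂ = (1 + 0.1425) / (0.1956 + 0.06 + 0.1425) ≈ 2.8699, so M₂ = 2.8699 × 441.6 ≈ 1267.3478 billion.
ΔM = M₂ − M₁ = 1267.3478 − 1521.9744 = -254.6266 billion.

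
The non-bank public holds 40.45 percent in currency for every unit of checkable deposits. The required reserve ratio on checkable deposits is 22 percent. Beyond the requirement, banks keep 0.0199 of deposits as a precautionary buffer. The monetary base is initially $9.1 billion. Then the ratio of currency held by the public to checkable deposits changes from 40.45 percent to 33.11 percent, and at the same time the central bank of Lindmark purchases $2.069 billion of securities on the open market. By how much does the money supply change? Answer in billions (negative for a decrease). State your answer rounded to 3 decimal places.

Before: m₁ = (1 + 0.4045) / (0.22 + 0.0199 + 0.4045) ≈ 2.179547, MB₁ = 9.1, so M₁ = 2.179547 × 9.1 ≈ 19.8339 billion.
After: m₂ = (1 + 0.3311) / (0.22 + 0.0199 + 0.3311) ≈ 2.331173, MB₂ = 9.1 + 2.069 = 11.169, so M₂ = 2.331173 × 11.169 ≈ 26.0369 billion.
ΔM = M₂ − M₁ = 26.0369 − 19.8339 = 6.203 billion.

$6.203 billion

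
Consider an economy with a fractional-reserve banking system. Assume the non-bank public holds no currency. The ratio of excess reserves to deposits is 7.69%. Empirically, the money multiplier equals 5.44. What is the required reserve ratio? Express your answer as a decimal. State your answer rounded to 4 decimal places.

Using m = 5.44. Since m = (1 + c)/(c + rr + e), the denominator satisfies c + rr + e = (1 + c)/m = (1 + 0) / 5.44 ≈ 0.183824.
With c = 0 and e = 0.0769, the required reserve ratio is 0.183824 − 0 − 0.0769 = 0.106924.

0.1069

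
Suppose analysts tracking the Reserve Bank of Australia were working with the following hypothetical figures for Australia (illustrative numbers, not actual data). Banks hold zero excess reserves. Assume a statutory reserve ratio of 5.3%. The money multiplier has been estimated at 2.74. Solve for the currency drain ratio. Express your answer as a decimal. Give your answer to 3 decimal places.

0.491

Using m = 2.74. From m = (1 + c)/(c + rr + e), rearranging gives 1 + c = m·(c + rr + e), so c·(1 − m) = m·(rr + e) − 1.
Hence c = [m·(rr + e) − 1]/(1 − m) = [2.74 × (0.053 + 0) − 1] / (1 − 2.74) ≈ 0.491253.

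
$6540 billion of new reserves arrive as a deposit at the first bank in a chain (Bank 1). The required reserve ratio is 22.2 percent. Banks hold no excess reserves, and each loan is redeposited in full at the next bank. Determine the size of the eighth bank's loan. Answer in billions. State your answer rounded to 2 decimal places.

Each bank lends a fraction (1 − rr) = 0.7780 of the deposit it receives, so Bank 8 receives 6540·0.7780^7 and lends 6540·0.7780^8 ≈ 877.8383 billion.

$877.84 billion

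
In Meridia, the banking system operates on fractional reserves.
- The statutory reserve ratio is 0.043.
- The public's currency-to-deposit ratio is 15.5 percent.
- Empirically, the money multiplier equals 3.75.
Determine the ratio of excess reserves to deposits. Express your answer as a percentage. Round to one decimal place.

11.0%

Using m = 3.75. Since m = (1 + c)/(c + rr + e), the denominator satisfies c + rr + e = (1 + c)/m = (1 + 0.155) / 3.75 = 0.308000.
With c = 0.155 and rr = 0.043, the ratio of excess reserves to deposits is 0.308000 − 0.155 − 0.043 = 0.11.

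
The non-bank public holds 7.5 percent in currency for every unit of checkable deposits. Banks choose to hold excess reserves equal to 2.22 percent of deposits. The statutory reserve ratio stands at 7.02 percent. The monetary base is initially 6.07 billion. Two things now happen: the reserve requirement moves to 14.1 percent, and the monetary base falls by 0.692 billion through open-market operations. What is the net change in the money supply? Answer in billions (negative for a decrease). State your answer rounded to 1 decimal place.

Before: m₁ = (1 + 0.075) / (0.0702 + 0.0222 + 0.075) ≈ 6.4217, MB₁ = 6.07, so M₁ = 6.4217 × 6.07 ≈ 38.9797 billion.
After: m₂ = (1 + 0.075) / (0.141 + 0.0222 + 0.075) ≈ 4.5130, MB₂ = 6.07 − 0.692 = 5.378, so M₂ = 4.5130 × 5.378 ≈ 24.2709 billion.
ΔM = M₂ − M₁ = 24.2709 − 38.9797 = -14.7088 billion.

-14.7 billion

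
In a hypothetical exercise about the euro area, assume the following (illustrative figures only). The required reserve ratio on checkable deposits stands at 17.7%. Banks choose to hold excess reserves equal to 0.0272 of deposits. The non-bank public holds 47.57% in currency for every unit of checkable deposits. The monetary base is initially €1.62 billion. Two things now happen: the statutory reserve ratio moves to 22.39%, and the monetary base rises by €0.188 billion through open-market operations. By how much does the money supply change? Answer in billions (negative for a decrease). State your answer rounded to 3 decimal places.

Before: m₁ = (1 + 0.4757) / (0.177 + 0.0272 + 0.4757) ≈ 2.17047, MB₁ = 1.62, so M₁ = 2.17047 × 1.62 ≈ 3.5162 billion.
After: m₂ = (1 + 0.4757) / (0.2239 + 0.0272 + 0.4757) ≈ 2.03041, MB₂ = 1.62 + 0.188 = 1.808, so M₂ = 2.03041 × 1.808 ≈ 3.671 billion.
ΔM = M₂ − M₁ = 3.671 − 3.5162 = 0.1548 billion.

€0.155 billion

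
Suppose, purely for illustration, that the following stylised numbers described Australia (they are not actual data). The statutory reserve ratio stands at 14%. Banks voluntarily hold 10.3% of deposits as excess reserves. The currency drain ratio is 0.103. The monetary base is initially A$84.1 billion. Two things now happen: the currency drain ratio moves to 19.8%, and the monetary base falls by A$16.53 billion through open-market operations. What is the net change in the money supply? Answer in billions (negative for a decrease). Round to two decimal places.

-84.54 billion

Before: m₁ = (1 + 0.103) / (0.14 + 0.103 + 0.103) ≈ 3.18786, MB₁ = 84.1, so M₁ = 3.18786 × 84.1 ≈ 268.099 billion.
After: m₂ = (1 + 0.198) / (0.14 + 0.103 + 0.198) ≈ 2.71655, MB₂ = 84.1 − 16.53 = 67.57, so M₂ = 2.71655 × 67.57 ≈ 183.5573 billion.
ΔM = M₂ − M₁ = 183.5573 − 268.099 = -84.5417 billion.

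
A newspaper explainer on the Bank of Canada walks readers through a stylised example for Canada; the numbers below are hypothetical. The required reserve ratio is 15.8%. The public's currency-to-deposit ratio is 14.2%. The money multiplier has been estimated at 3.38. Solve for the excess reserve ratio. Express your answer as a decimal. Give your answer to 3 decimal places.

Using m = 3.38. Since m = (1 + c)/(c + rr + e), the denominator satisfies c + rr + e = (1 + c)/m = (1 + 0.142) / 3.38 ≈ 0.337870.
With c = 0.142 and rr = 0.158, the excess reserve ratio is 0.337870 − 0.142 − 0.158 = 0.03787.

0.038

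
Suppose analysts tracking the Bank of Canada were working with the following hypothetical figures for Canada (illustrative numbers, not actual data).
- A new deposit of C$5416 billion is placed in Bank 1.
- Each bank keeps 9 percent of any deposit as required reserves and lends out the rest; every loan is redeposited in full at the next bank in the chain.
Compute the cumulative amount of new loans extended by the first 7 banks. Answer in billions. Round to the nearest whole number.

Bank i lends (1 − rr)^i of the original deposit: Bank 1 lends 5416·0.9100 = 4928.5600, Bank 2 lends 5416·0.9100² = 4484.9896, and so on.
Summing a geometric series: total = 5416·[0.9100·(1 − 0.9100^7) / (1 − 0.9100)] ≈ 26463.0257 billion.

C$26463 billion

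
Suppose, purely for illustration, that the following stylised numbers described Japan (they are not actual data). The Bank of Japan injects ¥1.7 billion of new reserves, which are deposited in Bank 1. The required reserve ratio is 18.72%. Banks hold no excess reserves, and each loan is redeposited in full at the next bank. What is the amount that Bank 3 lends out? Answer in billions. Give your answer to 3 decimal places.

Each bank lends a fraction (1 − rr) = 0.8128 of the deposit it receives, so Bank 3 receives 1.7·0.8128^2 and lends 1.7·0.8128^3 ≈ 0.9129 billion.

¥0.913 billion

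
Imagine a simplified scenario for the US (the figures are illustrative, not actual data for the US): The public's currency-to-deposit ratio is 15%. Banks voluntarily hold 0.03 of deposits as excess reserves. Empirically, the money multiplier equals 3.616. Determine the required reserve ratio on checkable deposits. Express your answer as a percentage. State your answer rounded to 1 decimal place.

13.8%

Using m = 3.616. Since m = (1 + c)/(c + rr + e), the denominator satisfies c + rr + e = (1 + c)/m = (1 + 0.15) / 3.616 ≈ 0.318031.
With c = 0.15 and e = 0.03, the required reserve ratio on checkable deposits is 0.318031 − 0.15 − 0.03 = 0.138031.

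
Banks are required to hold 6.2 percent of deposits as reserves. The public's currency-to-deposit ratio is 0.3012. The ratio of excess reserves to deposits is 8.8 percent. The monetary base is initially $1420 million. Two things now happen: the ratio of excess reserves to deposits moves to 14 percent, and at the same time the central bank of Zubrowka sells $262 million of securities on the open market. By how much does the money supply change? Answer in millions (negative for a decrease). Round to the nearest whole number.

Before: m₁ = (1 + 0.3012) / (0.062 + 0.088 + 0.3012) ≈ 2.88387, MB₁ = 1420, so M₁ = 2.88387 × 1420 = 4095.0954 million.
After: m₂ = (1 + 0.3012) / (0.062 + 0.14 + 0.3012) ≈ 2.58585, MB₂ = 1420 − 262 = 1158, so M₂ = 2.58585 × 1158 = 2994.4143 million.
ΔM = M₂ − M₁ = 2994.4143 − 4095.0954 = -1100.6811 million.

-1101 million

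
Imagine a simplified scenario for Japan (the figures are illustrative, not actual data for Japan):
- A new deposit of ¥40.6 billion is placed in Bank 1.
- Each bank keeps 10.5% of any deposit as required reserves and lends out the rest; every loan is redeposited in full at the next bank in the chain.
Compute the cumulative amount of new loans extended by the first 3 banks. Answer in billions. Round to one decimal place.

Bank i lends (1 − rr)^i of the original deposit: Bank 1 lends 40.6·0.8950 = 36.3370, Bank 2 lends 40.6·0.8950² ≈ 32.5216, and so on.
Summing a geometric series: total = 40.6·[0.8950·(1 − 0.8950^3) / (1 − 0.8950)] ≈ 97.9655 billion.

¥98.0 billion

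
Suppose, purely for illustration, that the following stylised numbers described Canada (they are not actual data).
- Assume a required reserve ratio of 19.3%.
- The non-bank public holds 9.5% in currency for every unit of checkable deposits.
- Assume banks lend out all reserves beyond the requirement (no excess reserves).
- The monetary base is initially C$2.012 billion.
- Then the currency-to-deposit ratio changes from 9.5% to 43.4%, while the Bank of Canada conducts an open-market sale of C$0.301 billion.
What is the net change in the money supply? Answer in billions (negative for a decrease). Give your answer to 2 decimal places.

Before: m₁ = (1 + 0.095) / (0.193 + 0.095) ≈ 3.8021, MB₁ = 2.012, so M₁ = 3.8021 × 2.012 ≈ 7.6498 billion.
After: m₂ = (1 + 0.434) / (0.193 + 0.434) ≈ 2.2871, MB₂ = 2.012 − 0.301 = 1.711, so M₂ = 2.2871 × 1.711 ≈ 3.9132 billion.
ΔM = M₂ − M₁ = 3.9132 − 7.6498 = -3.7366 billion.

-3.74 billion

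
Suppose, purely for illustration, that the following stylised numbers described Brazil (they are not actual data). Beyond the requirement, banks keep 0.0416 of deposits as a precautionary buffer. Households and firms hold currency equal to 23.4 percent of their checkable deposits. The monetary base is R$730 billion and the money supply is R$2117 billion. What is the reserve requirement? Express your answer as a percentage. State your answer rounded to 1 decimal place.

Using m = M/MB = 2117/730 = 2.900000. Since m = (1 + c)/(c + rr + e), the denominator satisfies c + rr + e = (1 + c)/m = (1 + 0.234) / 2.900000 ≈ 0.425517.
With c = 0.234 and e = 0.0416, the reserve requirement is 0.425517 − 0.234 − 0.0416 = 0.149917.

15.0%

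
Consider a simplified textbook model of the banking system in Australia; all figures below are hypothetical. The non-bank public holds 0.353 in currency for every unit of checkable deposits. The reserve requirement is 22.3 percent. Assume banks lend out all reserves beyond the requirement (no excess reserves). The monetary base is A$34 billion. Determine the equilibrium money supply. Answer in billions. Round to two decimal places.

A$79.86 billion

The money multiplier is m = (1 + c) / (rr + c) = (1 + 0.353) / (0.223 + 0.353) ≈ 2.34896.
So M = m × MB = 2.34896 × 34 ≈ 79.8646 billion.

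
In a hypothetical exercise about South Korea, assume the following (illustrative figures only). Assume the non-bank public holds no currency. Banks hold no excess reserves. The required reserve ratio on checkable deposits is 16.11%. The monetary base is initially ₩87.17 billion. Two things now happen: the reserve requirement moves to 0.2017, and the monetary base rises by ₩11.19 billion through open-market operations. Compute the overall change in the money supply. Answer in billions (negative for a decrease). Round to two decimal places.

-53.44 billion

Before: m₁ = 1 / (0.1611) ≈ 6.20732, MB₁ = 87.17, so M₁ = 6.20732 × 87.17 ≈ 541.0921 billion.
After: m₂ = 1 / (0.2017) ≈ 4.95786, MB₂ = 87.17 + 11.19 = 98.36, so M₂ = 4.95786 × 98.36 ≈ 487.6551 billion.
ΔM = M₂ − M₁ = 487.6551 − 541.0921 = -53.437 billion.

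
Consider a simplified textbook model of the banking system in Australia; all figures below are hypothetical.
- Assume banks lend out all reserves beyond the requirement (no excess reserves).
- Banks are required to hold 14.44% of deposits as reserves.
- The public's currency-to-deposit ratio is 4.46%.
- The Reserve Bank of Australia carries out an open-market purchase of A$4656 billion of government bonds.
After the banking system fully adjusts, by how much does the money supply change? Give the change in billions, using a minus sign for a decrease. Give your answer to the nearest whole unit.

The money multiplier is m = (1 + c) / (rr + c) = (1 + 0.0446) / (0.1444 + 0.0446) ≈ 5.52698.
The purchase adds 4656 billion of base, so ΔM = m × ΔMB = 5.52698 × (+4656) ≈ 25733.6189 billion.

A$25734 billion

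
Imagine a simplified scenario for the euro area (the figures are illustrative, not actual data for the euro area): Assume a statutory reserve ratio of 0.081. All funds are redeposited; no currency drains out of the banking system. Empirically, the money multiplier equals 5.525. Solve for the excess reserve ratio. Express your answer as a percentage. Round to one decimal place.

Using m = 5.525. Since m = (1 + c)/(c + rr + e), the denominator satisfies c + rr + e = (1 + c)/m = (1 + 0) / 5.525 ≈ 0.180995.
With c = 0 and rr = 0.081, the excess reserve ratio is 0.180995 − 0 − 0.081 = 0.099995.

10.0%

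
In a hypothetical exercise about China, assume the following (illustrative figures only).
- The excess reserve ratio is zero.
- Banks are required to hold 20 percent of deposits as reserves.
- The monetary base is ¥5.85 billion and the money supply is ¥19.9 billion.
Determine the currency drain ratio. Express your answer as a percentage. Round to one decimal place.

Using m = M/MB = 19.9/5.85 ≈ 3.401709. From m = (1 + c)/(c + rr + e), rearranging gives 1 + c = m·(c + rr + e), so c·(1 − m) = m·(rr + e) − 1.
Hence c = [m·(rr + e) − 1]/(1 − m) = [3.401709 × (0.2 + 0) − 1] / (1 − 3.401709) ≈ 0.133096.

13.3%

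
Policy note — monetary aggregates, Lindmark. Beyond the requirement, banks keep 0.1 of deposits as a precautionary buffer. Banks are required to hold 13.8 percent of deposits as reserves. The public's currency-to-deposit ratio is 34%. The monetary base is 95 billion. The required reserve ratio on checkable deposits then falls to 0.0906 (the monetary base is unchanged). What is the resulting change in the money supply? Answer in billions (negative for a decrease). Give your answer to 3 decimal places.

19.675 billion

Initially m₁ = (1 + 0.34) / (0.138 + 0.1 + 0.34) ≈ 2.318339, so M₁ = 2.318339 × 95 ≈ 220.2422 billion.
After the change m₂ = (1 + 0.34) / (0.0906 + 0.1 + 0.34) ≈ 2.525443, so M₂ = 2.525443 × 95 ≈ 239.9171 billion.
ΔM = M₂ − M₁ = 239.9171 − 220.2422 = 19.6749 billion.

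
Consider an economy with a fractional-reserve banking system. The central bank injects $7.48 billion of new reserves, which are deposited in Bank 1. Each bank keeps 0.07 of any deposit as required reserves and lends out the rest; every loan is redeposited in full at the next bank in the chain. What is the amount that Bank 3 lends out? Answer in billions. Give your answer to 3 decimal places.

Each bank lends a fraction (1 − rr) = 0.9300 of the deposit it receives, so Bank 3 receives 7.48·0.9300^2 and lends 7.48·0.9300^3 ≈ 6.0166 billion.

$6.017 billion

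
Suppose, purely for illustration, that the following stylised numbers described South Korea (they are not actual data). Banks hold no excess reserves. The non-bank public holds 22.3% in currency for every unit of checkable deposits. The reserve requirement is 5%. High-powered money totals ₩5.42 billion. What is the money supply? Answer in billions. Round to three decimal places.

₩24.281 billion

The money multiplier is m = (1 + c) / (rr + c) = (1 + 0.223) / (0.05 + 0.223) ≈ 4.47985.
So M = m × MB = 4.47985 × 5.42 ≈ 24.2808 billion.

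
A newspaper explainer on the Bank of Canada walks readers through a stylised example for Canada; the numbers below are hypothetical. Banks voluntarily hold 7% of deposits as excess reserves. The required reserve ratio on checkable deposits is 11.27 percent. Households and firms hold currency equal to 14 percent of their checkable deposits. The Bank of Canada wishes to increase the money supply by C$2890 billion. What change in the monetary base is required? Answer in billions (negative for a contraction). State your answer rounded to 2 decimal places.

C$818.07 billion

The money multiplier is m = (1 + c) / (rr + e + c) = (1 + 0.14) / (0.1127 + 0.07 + 0.14) ≈ 3.5326929.
ΔMB = ΔM / m = (+2890) / 3.5326929 ≈ 818.0728 billion.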